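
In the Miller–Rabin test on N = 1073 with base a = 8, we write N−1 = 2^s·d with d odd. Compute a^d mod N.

177

1073 − 1 = 1072 = 2^4 · 67, so d = 67.
8^1 ≡ 8 (mod 1073)
8^2 ≡ 8^2 = 64 ≡ 64 (mod 1073)
8^4 ≡ 64^2 = 4096 ≡ 877 (mod 1073)
8^8 ≡ 877^2 = 769129 ≡ 861 (mod 1073)
8^16 ≡ 861^2 = 741321 ≡ 951 (mod 1073)
8^32 ≡ 951^2 = 904401 ≡ 935 (mod 1073)
8^64 ≡ 935^2 = 874225 ≡ 803 (mod 1073)
67 = 64 + 2 + 1 in binary powers of 2.
So 8^67 ≡ 803 · 64 · 8 ≡ 177 (mod 1073).
Squaring chain: 177 → 212 → 951 → 935; never reaches −1, so base 8 is a Miller–Rabin witness that 1073 is composite.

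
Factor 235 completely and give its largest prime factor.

235 = 5 · 47
47 is prime.
So 235 = 5 · 47; the largest prime factor is 47.

47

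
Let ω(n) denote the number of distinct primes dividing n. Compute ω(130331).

2

130331 = 47^2 · 59
130331 = 47^2 · 59, which has 2 distinct prime factors.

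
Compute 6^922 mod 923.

862

6^1 ≡ 6 (mod 923)
6^2 ≡ 6^2 = 36 ≡ 36 (mod 923)
6^4 ≡ 36^2 = 1296 ≡ 373 (mod 923)
6^8 ≡ 373^2 = 139129 ≡ 679 (mod 923)
6^16 ≡ 679^2 = 461041 ≡ 464 (mod 923)
6^32 ≡ 464^2 = 215296 ≡ 237 (mod 923)
6^64 ≡ 237^2 = 56169 ≡ 789 (mod 923)
6^128 ≡ 789^2 = 622521 ≡ 419 (mod 923)
6^256 ≡ 419^2 = 175561 ≡ 191 (mod 923)
6^512 ≡ 191^2 = 36481 ≡ 484 (mod 923)
922 = 512 + 256 + 128 + 16 + 8 + 2 in binary powers of 2.
So 6^922 ≡ 484 · 191 · 419 · 464 · 679 · 36 ≡ 862 (mod 923).
Since 862 ≠ 1, base 6 is a Fermat witness: 923 is composite.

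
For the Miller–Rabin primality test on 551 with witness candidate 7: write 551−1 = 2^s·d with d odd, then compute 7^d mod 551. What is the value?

49

551 − 1 = 550 = 2^1 · 275, so d = 275.
7^1 ≡ 7 (mod 551)
7^2 ≡ 7^2 = 49 ≡ 49 (mod 551)
7^4 ≡ 49^2 = 2401 ≡ 197 (mod 551)
7^8 ≡ 197^2 = 38809 ≡ 239 (mod 551)
7^16 ≡ 239^2 = 57121 ≡ 368 (mod 551)
7^32 ≡ 368^2 = 135424 ≡ 429 (mod 551)
7^64 ≡ 429^2 = 184041 ≡ 7 (mod 551)
7^128 ≡ 7^2 = 49 ≡ 49 (mod 551)
7^256 ≡ 49^2 = 2401 ≡ 197 (mod 551)
275 = 256 + 16 + 2 + 1 in binary powers of 2.
So 7^275 ≡ 197 · 368 · 49 · 7 ≡ 49 (mod 551).
Squaring chain: 49; never reaches −1, so base 7 is a Miller–Rabin witness that 551 is composite.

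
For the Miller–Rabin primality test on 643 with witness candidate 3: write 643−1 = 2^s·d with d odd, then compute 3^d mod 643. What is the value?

642

643 − 1 = 642 = 2^1 · 321, so d = 321.
3^1 ≡ 3 (mod 643)
3^2 ≡ 3^2 = 9 ≡ 9 (mod 643)
3^4 ≡ 9^2 = 81 ≡ 81 (mod 643)
3^8 ≡ 81^2 = 6561 ≡ 131 (mod 643)
3^16 ≡ 131^2 = 17161 ≡ 443 (mod 643)
3^32 ≡ 443^2 = 196249 ≡ 134 (mod 643)
3^64 ≡ 134^2 = 17956 ≡ 595 (mod 643)
3^128 ≡ 595^2 = 354025 ≡ 375 (mod 643)
3^256 ≡ 375^2 = 140625 ≡ 451 (mod 643)
321 = 256 + 64 + 1 in binary powers of 2.
So 3^321 ≡ 451 · 595 · 3 ≡ 642 (mod 643).
Since 3^d ≡ 642 (mod 643), base 3 does not prove 643 composite.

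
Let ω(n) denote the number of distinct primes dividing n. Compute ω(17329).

17329 = 13 · 1333
1333 = 31 · 43
17329 = 13 · 31 · 43, which has 3 distinct prime factors.

3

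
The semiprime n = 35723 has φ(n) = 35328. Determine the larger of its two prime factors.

257

φ(n) = (p−1)(q−1) = n − (p+q) + 1, so p + q = 35723 − 35328 + 1 = 396.
p and q are the roots of t² − 396t + 35723 = 0.
Discriminant: 396² − 4·35723 = 156816 − 142892 = 13924; √13924 = 118.
q = (396 − 118)/2 = 139, p = (396 + 118)/2 = 257.
Check: 139 · 257 = 35723.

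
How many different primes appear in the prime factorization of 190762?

5

190762 = 2 · 95381
95381 = 11 · 8671
8671 = 13 · 667
667 = 23 · 29
190762 = 2 · 11 · 13 · 23 · 29, which has 5 distinct prime factors.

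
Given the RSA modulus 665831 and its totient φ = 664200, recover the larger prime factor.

821

φ(n) = (p−1)(q−1) = n − (p+q) + 1, so p + q = 665831 − 664200 + 1 = 1632.
p and q are the roots of t² − 1632t + 665831 = 0.
Discriminant: 1632² − 4·665831 = 2663424 − 2663324 = 100; √100 = 10.
q = (1632 − 10)/2 = 811, p = (1632 + 10)/2 = 821.
Check: 811 · 821 = 665831.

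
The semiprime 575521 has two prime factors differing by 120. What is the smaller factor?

Since p = q + 120, we have 575521 = q(q + 120), so q² + 120q − 575521 = 0.
Discriminant: 120² + 4·575521 = 14400 + 2302084 = 2316484; √2316484 = 1522.
q = (−120 + 1522)/2 = 701, and p = q + 120 = 821.
Check: 701 · 821 = 575521.

701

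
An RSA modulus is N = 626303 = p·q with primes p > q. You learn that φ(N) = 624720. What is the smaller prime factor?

φ(n) = (p−1)(q−1) = n − (p+q) + 1, so p + q = 626303 − 624720 + 1 = 1584.
p and q are the roots of t² − 1584t + 626303 = 0.
Discriminant: 1584² − 4·626303 = 2509056 − 2505212 = 3844; √3844 = 62.
q = (1584 − 62)/2 = 761, p = (1584 + 62)/2 = 823.
Check: 761 · 823 = 626303.

761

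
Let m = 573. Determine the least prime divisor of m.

573 is odd.
Digit sum 15, divisible by 3.

3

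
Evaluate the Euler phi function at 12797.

12540

Factor: 12797 = 67 · 191.
φ(12797) = (67−1) · (191−1) = 66 · 190 = 12540.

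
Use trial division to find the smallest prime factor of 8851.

53

8851 is odd.
Digit sum 22, not divisible by 3.
Ends in 1: not divisible by 5.
7: 8851 = 7·1264 + 3
11: 8851 = 11·804 + 7
13: 8851 = 13·680 + 11
17: 8851 = 17·520 + 11
19: 8851 = 19·465 + 16
23: 8851 = 23·384 + 19
29: 8851 = 29·305 + 6
31: 8851 = 31·285 + 16
37: 8851 = 37·239 + 8
41: 8851 = 41·215 + 36
43: 8851 = 43·205 + 36
47: 8851 = 47·188 + 15
53: 8851 = 53·167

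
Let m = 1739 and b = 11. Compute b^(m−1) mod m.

1062

11^1 ≡ 11 (mod 1739)
11^2 ≡ 11^2 = 121 ≡ 121 (mod 1739)
11^4 ≡ 121^2 = 14641 ≡ 729 (mod 1739)
11^8 ≡ 729^2 = 531441 ≡ 1046 (mod 1739)
11^16 ≡ 1046^2 = 1094116 ≡ 285 (mod 1739)
11^32 ≡ 285^2 = 81225 ≡ 1231 (mod 1739)
11^64 ≡ 1231^2 = 1515361 ≡ 692 (mod 1739)
11^128 ≡ 692^2 = 478864 ≡ 639 (mod 1739)
11^256 ≡ 639^2 = 408321 ≡ 1395 (mod 1739)
11^512 ≡ 1395^2 = 1946025 ≡ 84 (mod 1739)
11^1024 ≡ 84^2 = 7056 ≡ 100 (mod 1739)
1738 = 1024 + 512 + 128 + 64 + 8 + 2 in binary powers of 2.
So 11^1738 ≡ 100 · 84 · 639 · 692 · 1046 · 121 ≡ 1062 (mod 1739).
Since 1062 ≠ 1, base 11 is a Fermat witness: 1739 is composite.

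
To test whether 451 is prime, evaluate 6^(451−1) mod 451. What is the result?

6^1 ≡ 6 (mod 451)
6^2 ≡ 6^2 = 36 ≡ 36 (mod 451)
6^4 ≡ 36^2 = 1296 ≡ 394 (mod 451)
6^8 ≡ 394^2 = 155236 ≡ 92 (mod 451)
6^16 ≡ 92^2 = 8464 ≡ 346 (mod 451)
6^32 ≡ 346^2 = 119716 ≡ 201 (mod 451)
6^64 ≡ 201^2 = 40401 ≡ 262 (mod 451)
6^128 ≡ 262^2 = 68644 ≡ 92 (mod 451)
6^256 ≡ 92^2 = 8464 ≡ 346 (mod 451)
450 = 256 + 128 + 64 + 2 in binary powers of 2.
So 6^450 ≡ 346 · 92 · 262 · 36 ≡ 155 (mod 451).
Since 155 ≠ 1, base 6 is a Fermat witness: 451 is composite.

155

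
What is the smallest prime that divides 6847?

6847 is odd.
Digit sum 25, not divisible by 3.
Ends in 7: not divisible by 5.
7: 6847 = 7·978 + 1
11: 6847 = 11·622 + 5
13: 6847 = 13·526 + 9
17: 6847 = 17·402 + 13
19: 6847 = 19·360 + 7
23: 6847 = 23·297 + 16
29: 6847 = 29·236 + 3
31: 6847 = 31·220 + 27
37: 6847 = 37·185 + 2
41: 6847 = 41·167

41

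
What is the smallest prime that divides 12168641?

53

12168641 is odd.
Digit sum 29, not divisible by 3.
Ends in 1: not divisible by 5.
7: 12168641 = 7·1738377 + 2
11: 12168641 = 11·1106240 + 1
13: 12168641 = 13·936049 + 4
17: 12168641 = 17·715802 + 7
19: 12168641 = 19·640454 + 15
23: 12168641 = 23·529071 + 8
29: 12168641 = 29·419608 + 9
31: 12168641 = 31·392536 + 25
37: 12168641 = 37·328882 + 7
41: 12168641 = 41·296796 + 5
43: 12168641 = 43·282991 + 28
47: 12168641 = 47·258907 + 12
53: 12168641 = 53·229597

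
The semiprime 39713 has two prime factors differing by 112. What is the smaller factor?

151

Since p = q + 112, we have 39713 = q(q + 112), so q² + 112q − 39713 = 0.
Discriminant: 112² + 4·39713 = 12544 + 158852 = 171396; √171396 = 414.
q = (−112 + 414)/2 = 151, and p = q + 112 = 263.
Check: 151 · 263 = 39713.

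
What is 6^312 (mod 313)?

1

6^1 ≡ 6 (mod 313)
6^2 ≡ 6^2 = 36 ≡ 36 (mod 313)
6^4 ≡ 36^2 = 1296 ≡ 44 (mod 313)
6^8 ≡ 44^2 = 1936 ≡ 58 (mod 313)
6^16 ≡ 58^2 = 3364 ≡ 234 (mod 313)
6^32 ≡ 234^2 = 54756 ≡ 294 (mod 313)
6^64 ≡ 294^2 = 86436 ≡ 48 (mod 313)
6^128 ≡ 48^2 = 2304 ≡ 113 (mod 313)
6^256 ≡ 113^2 = 12769 ≡ 249 (mod 313)
312 = 256 + 32 + 16 + 8 in binary powers of 2.
So 6^312 ≡ 249 · 294 · 234 · 58 ≡ 1 (mod 313).
Since the result is 1, base 6 gives no evidence that 313 is composite.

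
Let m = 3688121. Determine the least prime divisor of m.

61

3688121 is odd.
Digit sum 29, not divisible by 3.
Ends in 1: not divisible by 5.
7: 3688121 = 7·526874 + 3
11: 3688121 = 11·335283 + 8
13: 3688121 = 13·283701 + 8
17: 3688121 = 17·216948 + 5
19: 3688121 = 19·194111 + 12
23: 3688121 = 23·160353 + 2
29: 3688121 = 29·127176 + 17
31: 3688121 = 31·118971 + 20
37: 3688121 = 37·99678 + 35
41: 3688121 = 41·89954 + 7
43: 3688121 = 43·85770 + 11
47: 3688121 = 47·78470 + 31
53: 3688121 = 53·69587 + 10
59: 3688121 = 59·62510 + 31
61: 3688121 = 61·60461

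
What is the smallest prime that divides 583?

583 is odd.
Digit sum 16, not divisible by 3.
Ends in 3: not divisible by 5.
7: 583 = 7·83 + 2
11: 583 = 11·53

11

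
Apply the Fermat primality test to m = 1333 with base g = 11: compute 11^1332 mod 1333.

11^1 ≡ 11 (mod 1333)
11^2 ≡ 11^2 = 121 ≡ 121 (mod 1333)
11^4 ≡ 121^2 = 14641 ≡ 1311 (mod 1333)
11^8 ≡ 1311^2 = 1718721 ≡ 484 (mod 1333)
11^16 ≡ 484^2 = 234256 ≡ 981 (mod 1333)
11^32 ≡ 981^2 = 962361 ≡ 1268 (mod 1333)
11^64 ≡ 1268^2 = 1607824 ≡ 226 (mod 1333)
11^128 ≡ 226^2 = 51076 ≡ 422 (mod 1333)
11^256 ≡ 422^2 = 178084 ≡ 795 (mod 1333)
11^512 ≡ 795^2 = 632025 ≡ 183 (mod 1333)
11^1024 ≡ 183^2 = 33489 ≡ 164 (mod 1333)
1332 = 1024 + 256 + 32 + 16 + 4 in binary powers of 2.
So 11^1332 ≡ 164 · 795 · 1268 · 981 · 1311 ≡ 78 (mod 1333).
Since 78 ≠ 1, base 11 is a Fermat witness: 1333 is composite.

78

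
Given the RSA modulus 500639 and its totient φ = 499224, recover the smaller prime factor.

φ(n) = (p−1)(q−1) = n − (p+q) + 1, so p + q = 500639 − 499224 + 1 = 1416.
p and q are the roots of t² − 1416t + 500639 = 0.
Discriminant: 1416² − 4·500639 = 2005056 − 2002556 = 2500; √2500 = 50.
q = (1416 − 50)/2 = 683, p = (1416 + 50)/2 = 733.
Check: 683 · 733 = 500639.

683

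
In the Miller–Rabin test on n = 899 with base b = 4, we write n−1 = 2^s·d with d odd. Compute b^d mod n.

899 − 1 = 898 = 2^1 · 449, so d = 449.
4^1 ≡ 4 (mod 899)
4^2 ≡ 4^2 = 16 ≡ 16 (mod 899)
4^4 ≡ 16^2 = 256 ≡ 256 (mod 899)
4^8 ≡ 256^2 = 65536 ≡ 808 (mod 899)
4^16 ≡ 808^2 = 652864 ≡ 190 (mod 899)
4^32 ≡ 190^2 = 36100 ≡ 140 (mod 899)
4^64 ≡ 140^2 = 19600 ≡ 721 (mod 899)
4^128 ≡ 721^2 = 519841 ≡ 219 (mod 899)
4^256 ≡ 219^2 = 47961 ≡ 314 (mod 899)
449 = 256 + 128 + 64 + 1 in binary powers of 2.
So 4^449 ≡ 314 · 219 · 721 · 4 ≡ 845 (mod 899).
Squaring chain: 845; never reaches −1, so base 4 is a Miller–Rabin witness that 899 is composite.

845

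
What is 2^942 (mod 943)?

2^1 ≡ 2 (mod 943)
2^2 ≡ 2^2 = 4 ≡ 4 (mod 943)
2^4 ≡ 4^2 = 16 ≡ 16 (mod 943)
2^8 ≡ 16^2 = 256 ≡ 256 (mod 943)
2^16 ≡ 256^2 = 65536 ≡ 469 (mod 943)
2^32 ≡ 469^2 = 219961 ≡ 242 (mod 943)
2^64 ≡ 242^2 = 58564 ≡ 98 (mod 943)
2^128 ≡ 98^2 = 9604 ≡ 174 (mod 943)
2^256 ≡ 174^2 = 30276 ≡ 100 (mod 943)
2^512 ≡ 100^2 = 10000 ≡ 570 (mod 943)
942 = 512 + 256 + 128 + 32 + 8 + 4 + 2 in binary powers of 2.
So 2^942 ≡ 570 · 100 · 174 · 242 · 256 · 16 · 4 ≡ 496 (mod 943).
Since 496 ≠ 1, base 2 is a Fermat witness: 943 is composite.

496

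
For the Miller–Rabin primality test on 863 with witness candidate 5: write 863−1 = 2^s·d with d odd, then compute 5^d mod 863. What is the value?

862

863 − 1 = 862 = 2^1 · 431, so d = 431.
5^1 ≡ 5 (mod 863)
5^2 ≡ 5^2 = 25 ≡ 25 (mod 863)
5^4 ≡ 25^2 = 625 ≡ 625 (mod 863)
5^8 ≡ 625^2 = 390625 ≡ 549 (mod 863)
5^16 ≡ 549^2 = 301401 ≡ 214 (mod 863)
5^32 ≡ 214^2 = 45796 ≡ 57 (mod 863)
5^64 ≡ 57^2 = 3249 ≡ 660 (mod 863)
5^128 ≡ 660^2 = 435600 ≡ 648 (mod 863)
5^256 ≡ 648^2 = 419904 ≡ 486 (mod 863)
431 = 256 + 128 + 32 + 8 + 4 + 2 + 1 in binary powers of 2.
So 5^431 ≡ 486 · 648 · 57 · 549 · 625 · 25 · 5 ≡ 862 (mod 863).
Since 5^d ≡ 862 (mod 863), base 5 does not prove 863 composite.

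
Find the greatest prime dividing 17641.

17641 = 13 · 1357
1357 = 23 · 59
59 is prime.
So 17641 = 13 · 23 · 59; the largest prime factor is 59.

59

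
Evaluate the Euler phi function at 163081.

Factor: 163081 = 17 · 53 · 181.
φ(163081) = (17−1) · (53−1) · (181−1) = 16 · 52 · 180 = 149760.

149760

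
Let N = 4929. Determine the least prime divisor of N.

4929 is odd.
Digit sum 24, divisible by 3.

3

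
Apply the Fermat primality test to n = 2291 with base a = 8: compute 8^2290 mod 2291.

8^1 ≡ 8 (mod 2291)
8^2 ≡ 8^2 = 64 ≡ 64 (mod 2291)
8^4 ≡ 64^2 = 4096 ≡ 1805 (mod 2291)
8^8 ≡ 1805^2 = 3258025 ≡ 223 (mod 2291)
8^16 ≡ 223^2 = 49729 ≡ 1618 (mod 2291)
8^32 ≡ 1618^2 = 2617924 ≡ 1602 (mod 2291)
8^64 ≡ 1602^2 = 2566404 ≡ 484 (mod 2291)
8^128 ≡ 484^2 = 234256 ≡ 574 (mod 2291)
8^256 ≡ 574^2 = 329476 ≡ 1863 (mod 2291)
8^512 ≡ 1863^2 = 3470769 ≡ 2195 (mod 2291)
8^1024 ≡ 2195^2 = 4818025 ≡ 52 (mod 2291)
8^2048 ≡ 52^2 = 2704 ≡ 413 (mod 2291)
2290 = 2048 + 128 + 64 + 32 + 16 + 2 in binary powers of 2.
So 8^2290 ≡ 413 · 574 · 484 · 1602 · 1618 · 64 ≡ 2039 (mod 2291).
Since 2039 ≠ 1, base 8 is a Fermat witness: 2291 is composite.

2039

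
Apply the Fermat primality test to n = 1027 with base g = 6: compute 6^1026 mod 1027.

6^1 ≡ 6 (mod 1027)
6^2 ≡ 6^2 = 36 ≡ 36 (mod 1027)
6^4 ≡ 36^2 = 1296 ≡ 269 (mod 1027)
6^8 ≡ 269^2 = 72361 ≡ 471 (mod 1027)
6^16 ≡ 471^2 = 221841 ≡ 9 (mod 1027)
6^32 ≡ 9^2 = 81 ≡ 81 (mod 1027)
6^64 ≡ 81^2 = 6561 ≡ 399 (mod 1027)
6^128 ≡ 399^2 = 159201 ≡ 16 (mod 1027)
6^256 ≡ 16^2 = 256 ≡ 256 (mod 1027)
6^512 ≡ 256^2 = 65536 ≡ 835 (mod 1027)
6^1024 ≡ 835^2 = 697225 ≡ 919 (mod 1027)
1026 = 1024 + 2 in binary powers of 2.
So 6^1026 ≡ 919 · 36 ≡ 220 (mod 1027).
Since 220 ≠ 1, base 6 is a Fermat witness: 1027 is composite.

220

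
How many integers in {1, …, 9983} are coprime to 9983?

9768

Factor: 9983 = 67 · 149.
φ(9983) = (67−1) · (149−1) = 66 · 148 = 9768.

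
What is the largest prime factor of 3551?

67

3551 = 53 · 67
67 is prime.
So 3551 = 53 · 67; the largest prime factor is 67.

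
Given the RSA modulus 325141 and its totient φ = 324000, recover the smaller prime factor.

541

φ(n) = (p−1)(q−1) = n − (p+q) + 1, so p + q = 325141 − 324000 + 1 = 1142.
p and q are the roots of t² − 1142t + 325141 = 0.
Discriminant: 1142² − 4·325141 = 1304164 − 1300564 = 3600; √3600 = 60.
q = (1142 − 60)/2 = 541, p = (1142 + 60)/2 = 601.
Check: 541 · 601 = 325141.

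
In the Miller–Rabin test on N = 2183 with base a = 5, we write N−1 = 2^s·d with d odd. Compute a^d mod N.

2183 − 1 = 2182 = 2^1 · 1091, so d = 1091.
5^1 ≡ 5 (mod 2183)
5^2 ≡ 5^2 = 25 ≡ 25 (mod 2183)
5^4 ≡ 25^2 = 625 ≡ 625 (mod 2183)
5^8 ≡ 625^2 = 390625 ≡ 2051 (mod 2183)
5^16 ≡ 2051^2 = 4206601 ≡ 2143 (mod 2183)
5^32 ≡ 2143^2 = 4592449 ≡ 1600 (mod 2183)
5^64 ≡ 1600^2 = 2560000 ≡ 1524 (mod 2183)
5^128 ≡ 1524^2 = 2322576 ≡ 2047 (mod 2183)
5^256 ≡ 2047^2 = 4190209 ≡ 1032 (mod 2183)
5^512 ≡ 1032^2 = 1065024 ≡ 1903 (mod 2183)
5^1024 ≡ 1903^2 = 3621409 ≡ 1995 (mod 2183)
1091 = 1024 + 64 + 2 + 1 in binary powers of 2.
So 5^1091 ≡ 1995 · 1524 · 25 · 5 ≡ 298 (mod 2183).
Squaring chain: 298; never reaches −1, so base 5 is a Miller–Rabin witness that 2183 is composite.

298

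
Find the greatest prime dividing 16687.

16687 = 11 · 1517
1517 = 37 · 41
41 is prime.
So 16687 = 11 · 37 · 41; the largest prime factor is 41.

41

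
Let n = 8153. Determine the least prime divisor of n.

31

8153 is odd.
Digit sum 17, not divisible by 3.
Ends in 3: not divisible by 5.
7: 8153 = 7·1164 + 5
11: 8153 = 11·741 + 2
13: 8153 = 13·627 + 2
17: 8153 = 17·479 + 10
19: 8153 = 19·429 + 2
23: 8153 = 23·354 + 11
29: 8153 = 29·281 + 4
31: 8153 = 31·263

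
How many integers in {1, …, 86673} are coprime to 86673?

Factor: 86673 = 3 · 167 · 173.
φ(86673) = (3−1) · (167−1) · (173−1) = 2 · 166 · 172 = 57104.

57104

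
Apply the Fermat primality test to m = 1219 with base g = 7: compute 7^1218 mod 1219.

7^1 ≡ 7 (mod 1219)
7^2 ≡ 7^2 = 49 ≡ 49 (mod 1219)
7^4 ≡ 49^2 = 2401 ≡ 1182 (mod 1219)
7^8 ≡ 1182^2 = 1397124 ≡ 150 (mod 1219)
7^16 ≡ 150^2 = 22500 ≡ 558 (mod 1219)
7^32 ≡ 558^2 = 311364 ≡ 519 (mod 1219)
7^64 ≡ 519^2 = 269361 ≡ 1181 (mod 1219)
7^128 ≡ 1181^2 = 1394761 ≡ 225 (mod 1219)
7^256 ≡ 225^2 = 50625 ≡ 646 (mod 1219)
7^512 ≡ 646^2 = 417316 ≡ 418 (mod 1219)
7^1024 ≡ 418^2 = 174724 ≡ 407 (mod 1219)
1218 = 1024 + 128 + 64 + 2 in binary powers of 2.
So 7^1218 ≡ 407 · 225 · 1181 · 49 ≡ 1070 (mod 1219).
Since 1070 ≠ 1, base 7 is a Fermat witness: 1219 is composite.

1070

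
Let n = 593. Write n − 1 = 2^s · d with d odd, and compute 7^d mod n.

593 − 1 = 592 = 2^4 · 37, so d = 37.
7^1 ≡ 7 (mod 593)
7^2 ≡ 7^2 = 49 ≡ 49 (mod 593)
7^4 ≡ 49^2 = 2401 ≡ 29 (mod 593)
7^8 ≡ 29^2 = 841 ≡ 248 (mod 593)
7^16 ≡ 248^2 = 61504 ≡ 425 (mod 593)
7^32 ≡ 425^2 = 180625 ≡ 353 (mod 593)
37 = 32 + 4 + 1 in binary powers of 2.
So 7^37 ≡ 353 · 29 · 7 ≡ 499 (mod 593).
Squaring chain: 499 → 534 → 516 → 592; reaches −1, so base 7 does not prove 593 composite.

499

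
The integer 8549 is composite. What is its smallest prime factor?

8549 is odd.
Digit sum 26, not divisible by 3.
Ends in 9: not divisible by 5.
7: 8549 = 7·1221 + 2
11: 8549 = 11·777 + 2
13: 8549 = 13·657 + 8
17: 8549 = 17·502 + 15
19: 8549 = 19·449 + 18
23: 8549 = 23·371 + 16
29: 8549 = 29·294 + 23
31: 8549 = 31·275 + 24
37: 8549 = 37·231 + 2
41: 8549 = 41·208 + 21
43: 8549 = 43·198 + 35
47: 8549 = 47·181 + 42
53: 8549 = 53·161 + 16
59: 8549 = 59·144 + 53
61: 8549 = 61·140 + 9
67: 8549 = 67·127 + 40
71: 8549 = 71·120 + 29
73: 8549 = 73·117 + 8
79: 8549 = 79·108 + 17
83: 8549 = 83·103

83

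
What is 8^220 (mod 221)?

118

8^1 ≡ 8 (mod 221)
8^2 ≡ 8^2 = 64 ≡ 64 (mod 221)
8^4 ≡ 64^2 = 4096 ≡ 118 (mod 221)
8^8 ≡ 118^2 = 13924 ≡ 1 (mod 221)
8^16 ≡ 1^2 = 1 ≡ 1 (mod 221)
8^32 ≡ 1^2 = 1 ≡ 1 (mod 221)
8^64 ≡ 1^2 = 1 ≡ 1 (mod 221)
8^128 ≡ 1^2 = 1 ≡ 1 (mod 221)
220 = 128 + 64 + 16 + 8 + 4 in binary powers of 2.
So 8^220 ≡ 1 · 1 · 1 · 1 · 118 ≡ 118 (mod 221).
Since 118 ≠ 1, base 8 is a Fermat witness: 221 is composite.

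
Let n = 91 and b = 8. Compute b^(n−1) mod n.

8^1 ≡ 8 (mod 91)
8^2 ≡ 8^2 = 64 ≡ 64 (mod 91)
8^4 ≡ 64^2 = 4096 ≡ 1 (mod 91)
8^8 ≡ 1^2 = 1 ≡ 1 (mod 91)
8^16 ≡ 1^2 = 1 ≡ 1 (mod 91)
8^32 ≡ 1^2 = 1 ≡ 1 (mod 91)
8^64 ≡ 1^2 = 1 ≡ 1 (mod 91)
90 = 64 + 16 + 8 + 2 in binary powers of 2.
So 8^90 ≡ 1 · 1 · 1 · 64 ≡ 64 (mod 91).
Since 64 ≠ 1, base 8 is a Fermat witness: 91 is composite.

64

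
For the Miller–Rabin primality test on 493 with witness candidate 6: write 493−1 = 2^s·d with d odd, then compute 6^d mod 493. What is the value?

493 − 1 = 492 = 2^2 · 123, so d = 123.
6^1 ≡ 6 (mod 493)
6^2 ≡ 6^2 = 36 ≡ 36 (mod 493)
6^4 ≡ 36^2 = 1296 ≡ 310 (mod 493)
6^8 ≡ 310^2 = 96100 ≡ 458 (mod 493)
6^16 ≡ 458^2 = 209764 ≡ 239 (mod 493)
6^32 ≡ 239^2 = 57121 ≡ 426 (mod 493)
6^64 ≡ 426^2 = 181476 ≡ 52 (mod 493)
123 = 64 + 32 + 16 + 8 + 2 + 1 in binary powers of 2.
So 6^123 ≡ 52 · 426 · 239 · 458 · 36 · 6 ≡ 328 (mod 493).
Squaring chain: 328 → 110; never reaches −1, so base 6 is a Miller–Rabin witness that 493 is composite.

328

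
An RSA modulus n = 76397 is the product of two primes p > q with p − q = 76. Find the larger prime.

Since p = q + 76, we have 76397 = q(q + 76), so q² + 76q − 76397 = 0.
Discriminant: 76² + 4·76397 = 5776 + 305588 = 311364; √311364 = 558.
q = (−76 + 558)/2 = 241, and p = q + 76 = 317.
Check: 241 · 317 = 76397.

317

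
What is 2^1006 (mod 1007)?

2^1 ≡ 2 (mod 1007)
2^2 ≡ 2^2 = 4 ≡ 4 (mod 1007)
2^4 ≡ 4^2 = 16 ≡ 16 (mod 1007)
2^8 ≡ 16^2 = 256 ≡ 256 (mod 1007)
2^16 ≡ 256^2 = 65536 ≡ 81 (mod 1007)
2^32 ≡ 81^2 = 6561 ≡ 519 (mod 1007)
2^64 ≡ 519^2 = 269361 ≡ 492 (mod 1007)
2^128 ≡ 492^2 = 242064 ≡ 384 (mod 1007)
2^256 ≡ 384^2 = 147456 ≡ 434 (mod 1007)
2^512 ≡ 434^2 = 188356 ≡ 47 (mod 1007)
1006 = 512 + 256 + 128 + 64 + 32 + 8 + 4 + 2 in binary powers of 2.
So 2^1006 ≡ 47 · 434 · 384 · 492 · 519 · 256 · 16 · 4 ≡ 271 (mod 1007).
Since 271 ≠ 1, base 2 is a Fermat witness: 1007 is composite.

271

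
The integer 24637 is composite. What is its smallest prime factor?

71

24637 is odd.
Digit sum 22, not divisible by 3.
Ends in 7: not divisible by 5.
7: 24637 = 7·3519 + 4
11: 24637 = 11·2239 + 8
13: 24637 = 13·1895 + 2
17: 24637 = 17·1449 + 4
19: 24637 = 19·1296 + 13
23: 24637 = 23·1071 + 4
29: 24637 = 29·849 + 16
31: 24637 = 31·794 + 23
37: 24637 = 37·665 + 32
41: 24637 = 41·600 + 37
43: 24637 = 43·572 + 41
47: 24637 = 47·524 + 9
53: 24637 = 53·464 + 45
59: 24637 = 59·417 + 34
61: 24637 = 61·403 + 54
67: 24637 = 67·367 + 48
71: 24637 = 71·347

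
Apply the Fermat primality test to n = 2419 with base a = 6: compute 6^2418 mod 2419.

6^1 ≡ 6 (mod 2419)
6^2 ≡ 6^2 = 36 ≡ 36 (mod 2419)
6^4 ≡ 36^2 = 1296 ≡ 1296 (mod 2419)
6^8 ≡ 1296^2 = 1679616 ≡ 830 (mod 2419)
6^16 ≡ 830^2 = 688900 ≡ 1904 (mod 2419)
6^32 ≡ 1904^2 = 3625216 ≡ 1554 (mod 2419)
6^64 ≡ 1554^2 = 2414916 ≡ 754 (mod 2419)
6^128 ≡ 754^2 = 568516 ≡ 51 (mod 2419)
6^256 ≡ 51^2 = 2601 ≡ 182 (mod 2419)
6^512 ≡ 182^2 = 33124 ≡ 1677 (mod 2419)
6^1024 ≡ 1677^2 = 2812329 ≡ 1451 (mod 2419)
6^2048 ≡ 1451^2 = 2105401 ≡ 871 (mod 2419)
2418 = 2048 + 256 + 64 + 32 + 16 + 2 in binary powers of 2.
So 6^2418 ≡ 871 · 182 · 754 · 1554 · 1904 · 36 ≡ 1673 (mod 2419).
Since 1673 ≠ 1, base 6 is a Fermat witness: 2419 is composite.

1673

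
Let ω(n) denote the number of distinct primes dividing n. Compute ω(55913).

55913 = 11 · 5083
5083 = 13 · 391
391 = 17 · 23
55913 = 11 · 13 · 17 · 23, which has 4 distinct prime factors.

4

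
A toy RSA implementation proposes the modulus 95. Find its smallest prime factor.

5

95 is odd.
Digit sum 14, not divisible by 3.
Ends in 5: divisible by 5.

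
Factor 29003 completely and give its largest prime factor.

29003 = 13 · 2231
2231 = 23 · 97
97 is prime.
So 29003 = 13 · 23 · 97; the largest prime factor is 97.

97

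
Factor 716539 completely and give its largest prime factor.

716539 = 83 · 8633
8633 = 89 · 97
97 is prime.
So 716539 = 83 · 89 · 97; the largest prime factor is 97.

97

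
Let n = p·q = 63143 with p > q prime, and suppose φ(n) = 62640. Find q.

φ(n) = (p−1)(q−1) = n − (p+q) + 1, so p + q = 63143 − 62640 + 1 = 504.
p and q are the roots of t² − 504t + 63143 = 0.
Discriminant: 504² − 4·63143 = 254016 − 252572 = 1444; √1444 = 38.
q = (504 − 38)/2 = 233, p = (504 + 38)/2 = 271.
Check: 233 · 271 = 63143.

233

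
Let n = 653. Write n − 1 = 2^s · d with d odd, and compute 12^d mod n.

653 − 1 = 652 = 2^2 · 163, so d = 163.
12^1 ≡ 12 (mod 653)
12^2 ≡ 12^2 = 144 ≡ 144 (mod 653)
12^4 ≡ 144^2 = 20736 ≡ 493 (mod 653)
12^8 ≡ 493^2 = 243049 ≡ 133 (mod 653)
12^16 ≡ 133^2 = 17689 ≡ 58 (mod 653)
12^32 ≡ 58^2 = 3364 ≡ 99 (mod 653)
12^64 ≡ 99^2 = 9801 ≡ 6 (mod 653)
12^128 ≡ 6^2 = 36 ≡ 36 (mod 653)
163 = 128 + 32 + 2 + 1 in binary powers of 2.
So 12^163 ≡ 36 · 99 · 144 · 12 ≡ 149 (mod 653).
Squaring chain: 149 → 652; reaches −1, so base 12 does not prove 653 composite.

149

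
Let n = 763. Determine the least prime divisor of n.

7

763 is odd.
Digit sum 16, not divisible by 3.
Ends in 3: not divisible by 5.
7: 763 = 7·109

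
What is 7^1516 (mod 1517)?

7^1 ≡ 7 (mod 1517)
7^2 ≡ 7^2 = 49 ≡ 49 (mod 1517)
7^4 ≡ 49^2 = 2401 ≡ 884 (mod 1517)
7^8 ≡ 884^2 = 781456 ≡ 201 (mod 1517)
7^16 ≡ 201^2 = 40401 ≡ 959 (mod 1517)
7^32 ≡ 959^2 = 919681 ≡ 379 (mod 1517)
7^64 ≡ 379^2 = 143641 ≡ 1043 (mod 1517)
7^128 ≡ 1043^2 = 1087849 ≡ 160 (mod 1517)
7^256 ≡ 160^2 = 25600 ≡ 1328 (mod 1517)
7^512 ≡ 1328^2 = 1763584 ≡ 830 (mod 1517)
7^1024 ≡ 830^2 = 688900 ≡ 182 (mod 1517)
1516 = 1024 + 256 + 128 + 64 + 32 + 8 + 4 in binary powers of 2.
So 7^1516 ≡ 182 · 1328 · 160 · 1043 · 379 · 201 · 884 ≡ 107 (mod 1517).
Since 107 ≠ 1, base 7 is a Fermat witness: 1517 is composite.

107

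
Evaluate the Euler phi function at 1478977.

Factor: 1478977 = 83 · 103 · 173.
φ(1478977) = (83−1) · (103−1) · (173−1) = 82 · 102 · 172 = 1438608.

1438608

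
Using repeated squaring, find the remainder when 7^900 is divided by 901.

293

7^1 ≡ 7 (mod 901)
7^2 ≡ 7^2 = 49 ≡ 49 (mod 901)
7^4 ≡ 49^2 = 2401 ≡ 599 (mod 901)
7^8 ≡ 599^2 = 358801 ≡ 203 (mod 901)
7^16 ≡ 203^2 = 41209 ≡ 664 (mod 901)
7^32 ≡ 664^2 = 440896 ≡ 307 (mod 901)
7^64 ≡ 307^2 = 94249 ≡ 545 (mod 901)
7^128 ≡ 545^2 = 297025 ≡ 596 (mod 901)
7^256 ≡ 596^2 = 355216 ≡ 222 (mod 901)
7^512 ≡ 222^2 = 49284 ≡ 630 (mod 901)
900 = 512 + 256 + 128 + 4 in binary powers of 2.
So 7^900 ≡ 630 · 222 · 596 · 599 ≡ 293 (mod 901).
Since 293 ≠ 1, base 7 is a Fermat witness: 901 is composite.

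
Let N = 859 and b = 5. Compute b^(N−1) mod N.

1

5^1 ≡ 5 (mod 859)
5^2 ≡ 5^2 = 25 ≡ 25 (mod 859)
5^4 ≡ 25^2 = 625 ≡ 625 (mod 859)
5^8 ≡ 625^2 = 390625 ≡ 639 (mod 859)
5^16 ≡ 639^2 = 408321 ≡ 296 (mod 859)
5^32 ≡ 296^2 = 87616 ≡ 857 (mod 859)
5^64 ≡ 857^2 = 734449 ≡ 4 (mod 859)
5^128 ≡ 4^2 = 16 ≡ 16 (mod 859)
5^256 ≡ 16^2 = 256 ≡ 256 (mod 859)
5^512 ≡ 256^2 = 65536 ≡ 252 (mod 859)
858 = 512 + 256 + 64 + 16 + 8 + 2 in binary powers of 2.
So 5^858 ≡ 252 · 256 · 4 · 296 · 639 · 25 ≡ 1 (mod 859).
Since the result is 1, base 5 gives no evidence that 859 is composite.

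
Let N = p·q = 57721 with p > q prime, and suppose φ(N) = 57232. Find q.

197

φ(n) = (p−1)(q−1) = n − (p+q) + 1, so p + q = 57721 − 57232 + 1 = 490.
p and q are the roots of t² − 490t + 57721 = 0.
Discriminant: 490² − 4·57721 = 240100 − 230884 = 9216; √9216 = 96.
q = (490 − 96)/2 = 197, p = (490 + 96)/2 = 293.
Check: 197 · 293 = 57721.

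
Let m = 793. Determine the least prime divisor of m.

13

793 is odd.
Digit sum 19, not divisible by 3.
Ends in 3: not divisible by 5.
7: 793 = 7·113 + 2
11: 793 = 11·72 + 1
13: 793 = 13·61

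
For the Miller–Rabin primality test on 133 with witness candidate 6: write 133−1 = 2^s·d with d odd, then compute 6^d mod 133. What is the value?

125

133 − 1 = 132 = 2^2 · 33, so d = 33.
6^1 ≡ 6 (mod 133)
6^2 ≡ 6^2 = 36 ≡ 36 (mod 133)
6^4 ≡ 36^2 = 1296 ≡ 99 (mod 133)
6^8 ≡ 99^2 = 9801 ≡ 92 (mod 133)
6^16 ≡ 92^2 = 8464 ≡ 85 (mod 133)
6^32 ≡ 85^2 = 7225 ≡ 43 (mod 133)
33 = 32 + 1 in binary powers of 2.
So 6^33 ≡ 43 · 6 ≡ 125 (mod 133).
Squaring chain: 125 → 64; never reaches −1, so base 6 is a Miller–Rabin witness that 133 is composite.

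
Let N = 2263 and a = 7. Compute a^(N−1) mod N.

1287

7^1 ≡ 7 (mod 2263)
7^2 ≡ 7^2 = 49 ≡ 49 (mod 2263)
7^4 ≡ 49^2 = 2401 ≡ 138 (mod 2263)
7^8 ≡ 138^2 = 19044 ≡ 940 (mod 2263)
7^16 ≡ 940^2 = 883600 ≡ 1030 (mod 2263)
7^32 ≡ 1030^2 = 1060900 ≡ 1816 (mod 2263)
7^64 ≡ 1816^2 = 3297856 ≡ 665 (mod 2263)
7^128 ≡ 665^2 = 442225 ≡ 940 (mod 2263)
7^256 ≡ 940^2 = 883600 ≡ 1030 (mod 2263)
7^512 ≡ 1030^2 = 1060900 ≡ 1816 (mod 2263)
7^1024 ≡ 1816^2 = 3297856 ≡ 665 (mod 2263)
7^2048 ≡ 665^2 = 442225 ≡ 940 (mod 2263)
2262 = 2048 + 128 + 64 + 16 + 4 + 2 in binary powers of 2.
So 7^2262 ≡ 940 · 940 · 665 · 1030 · 138 · 49 ≡ 1287 (mod 2263).
Since 1287 ≠ 1, base 7 is a Fermat witness: 2263 is composite.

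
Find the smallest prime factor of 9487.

9487 is odd.
Digit sum 28, not divisible by 3.
Ends in 7: not divisible by 5.
7: 9487 = 7·1355 + 2
11: 9487 = 11·862 + 5
13: 9487 = 13·729 + 10
17: 9487 = 17·558 + 1
19: 9487 = 19·499 + 6
23: 9487 = 23·412 + 11
29: 9487 = 29·327 + 4
31: 9487 = 31·306 + 1
37: 9487 = 37·256 + 15
41: 9487 = 41·231 + 16
43: 9487 = 43·220 + 27
47: 9487 = 47·201 + 40
53: 9487 = 53·179

53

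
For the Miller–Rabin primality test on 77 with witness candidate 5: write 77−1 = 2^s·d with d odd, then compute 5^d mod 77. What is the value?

75

77 − 1 = 76 = 2^2 · 19, so d = 19.
5^1 ≡ 5 (mod 77)
5^2 ≡ 5^2 = 25 ≡ 25 (mod 77)
5^4 ≡ 25^2 = 625 ≡ 9 (mod 77)
5^8 ≡ 9^2 = 81 ≡ 4 (mod 77)
5^16 ≡ 4^2 = 16 ≡ 16 (mod 77)
19 = 16 + 2 + 1 in binary powers of 2.
So 5^19 ≡ 16 · 25 · 5 ≡ 75 (mod 77).
Squaring chain: 75 → 4; never reaches −1, so base 5 is a Miller–Rabin witness that 77 is composite.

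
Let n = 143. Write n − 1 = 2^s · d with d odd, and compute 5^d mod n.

60

143 − 1 = 142 = 2^1 · 71, so d = 71.
5^1 ≡ 5 (mod 143)
5^2 ≡ 5^2 = 25 ≡ 25 (mod 143)
5^4 ≡ 25^2 = 625 ≡ 53 (mod 143)
5^8 ≡ 53^2 = 2809 ≡ 92 (mod 143)
5^16 ≡ 92^2 = 8464 ≡ 27 (mod 143)
5^32 ≡ 27^2 = 729 ≡ 14 (mod 143)
5^64 ≡ 14^2 = 196 ≡ 53 (mod 143)
71 = 64 + 4 + 2 + 1 in binary powers of 2.
So 5^71 ≡ 53 · 53 · 25 · 5 ≡ 60 (mod 143).
Squaring chain: 60; never reaches −1, so base 5 is a Miller–Rabin witness that 143 is composite.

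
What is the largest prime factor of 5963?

89

5963 = 67 · 89
89 is prime.
So 5963 = 67 · 89; the largest prime factor is 89.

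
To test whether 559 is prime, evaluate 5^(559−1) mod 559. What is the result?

5^1 ≡ 5 (mod 559)
5^2 ≡ 5^2 = 25 ≡ 25 (mod 559)
5^4 ≡ 25^2 = 625 ≡ 66 (mod 559)
5^8 ≡ 66^2 = 4356 ≡ 443 (mod 559)
5^16 ≡ 443^2 = 196249 ≡ 40 (mod 559)
5^32 ≡ 40^2 = 1600 ≡ 482 (mod 559)
5^64 ≡ 482^2 = 232324 ≡ 339 (mod 559)
5^128 ≡ 339^2 = 114921 ≡ 326 (mod 559)
5^256 ≡ 326^2 = 106276 ≡ 66 (mod 559)
5^512 ≡ 66^2 = 4356 ≡ 443 (mod 559)
558 = 512 + 32 + 8 + 4 + 2 in binary powers of 2.
So 5^558 ≡ 443 · 482 · 443 · 66 · 25 ≡ 428 (mod 559).
Since 428 ≠ 1, base 5 is a Fermat witness: 559 is composite.

428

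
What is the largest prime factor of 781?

71

781 = 11 · 71
71 is prime.
So 781 = 11 · 71; the largest prime factor is 71.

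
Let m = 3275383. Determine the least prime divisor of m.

3275383 is odd.
Digit sum 31, not divisible by 3.
Ends in 3: not divisible by 5.
7: 3275383 = 7·467911 + 6
11: 3275383 = 11·297762 + 1
13: 3275383 = 13·251952 + 7
17: 3275383 = 17·192669 + 10
19: 3275383 = 19·172388 + 11
23: 3275383 = 23·142407 + 22
29: 3275383 = 29·112944 + 7
31: 3275383 = 31·105657 + 16
37: 3275383 = 37·88523 + 32
41: 3275383 = 41·79887 + 16
43: 3275383 = 43·76171 + 30
47: 3275383 = 47·69689

47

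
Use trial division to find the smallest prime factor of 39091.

13

39091 is odd.
Digit sum 22, not divisible by 3.
Ends in 1: not divisible by 5.
7: 39091 = 7·5584 + 3
11: 39091 = 11·3553 + 8
13: 39091 = 13·3007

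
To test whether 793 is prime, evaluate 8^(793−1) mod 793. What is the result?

8^1 ≡ 8 (mod 793)
8^2 ≡ 8^2 = 64 ≡ 64 (mod 793)
8^4 ≡ 64^2 = 4096 ≡ 131 (mod 793)
8^8 ≡ 131^2 = 17161 ≡ 508 (mod 793)
8^16 ≡ 508^2 = 258064 ≡ 339 (mod 793)
8^32 ≡ 339^2 = 114921 ≡ 729 (mod 793)
8^64 ≡ 729^2 = 531441 ≡ 131 (mod 793)
8^128 ≡ 131^2 = 17161 ≡ 508 (mod 793)
8^256 ≡ 508^2 = 258064 ≡ 339 (mod 793)
8^512 ≡ 339^2 = 114921 ≡ 729 (mod 793)
792 = 512 + 256 + 16 + 8 in binary powers of 2.
So 8^792 ≡ 729 · 339 · 339 · 508 ≡ 729 (mod 793).
Since 729 ≠ 1, base 8 is a Fermat witness: 793 is composite.

729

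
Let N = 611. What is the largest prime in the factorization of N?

611 = 13 · 47
47 is prime.
So 611 = 13 · 47; the largest prime factor is 47.

47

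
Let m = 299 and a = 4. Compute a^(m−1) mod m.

165

4^1 ≡ 4 (mod 299)
4^2 ≡ 4^2 = 16 ≡ 16 (mod 299)
4^4 ≡ 16^2 = 256 ≡ 256 (mod 299)
4^8 ≡ 256^2 = 65536 ≡ 55 (mod 299)
4^16 ≡ 55^2 = 3025 ≡ 35 (mod 299)
4^32 ≡ 35^2 = 1225 ≡ 29 (mod 299)
4^64 ≡ 29^2 = 841 ≡ 243 (mod 299)
4^128 ≡ 243^2 = 59049 ≡ 146 (mod 299)
4^256 ≡ 146^2 = 21316 ≡ 87 (mod 299)
298 = 256 + 32 + 8 + 2 in binary powers of 2.
So 4^298 ≡ 87 · 29 · 55 · 16 ≡ 165 (mod 299).
Since 165 ≠ 1, base 4 is a Fermat witness: 299 is composite.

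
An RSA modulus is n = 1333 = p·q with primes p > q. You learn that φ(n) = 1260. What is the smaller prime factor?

31

φ(n) = (p−1)(q−1) = n − (p+q) + 1, so p + q = 1333 − 1260 + 1 = 74.
p and q are the roots of t² − 74t + 1333 = 0.
Discriminant: 74² − 4·1333 = 5476 − 5332 = 144; √144 = 12.
q = (74 − 12)/2 = 31, p = (74 + 12)/2 = 43.
Check: 31 · 43 = 1333.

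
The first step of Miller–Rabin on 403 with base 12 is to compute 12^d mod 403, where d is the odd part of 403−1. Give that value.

403 − 1 = 402 = 2^1 · 201, so d = 201.
12^1 ≡ 12 (mod 403)
12^2 ≡ 12^2 = 144 ≡ 144 (mod 403)
12^4 ≡ 144^2 = 20736 ≡ 183 (mod 403)
12^8 ≡ 183^2 = 33489 ≡ 40 (mod 403)
12^16 ≡ 40^2 = 1600 ≡ 391 (mod 403)
12^32 ≡ 391^2 = 152881 ≡ 144 (mod 403)
12^64 ≡ 144^2 = 20736 ≡ 183 (mod 403)
12^128 ≡ 183^2 = 33489 ≡ 40 (mod 403)
201 = 128 + 64 + 8 + 1 in binary powers of 2.
So 12^201 ≡ 40 · 183 · 40 · 12 ≡ 246 (mod 403).
Squaring chain: 246; never reaches −1, so base 12 is a Miller–Rabin witness that 403 is composite.

246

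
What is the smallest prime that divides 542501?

23

542501 is odd.
Digit sum 17, not divisible by 3.
Ends in 1: not divisible by 5.
7: 542501 = 7·77500 + 1
11: 542501 = 11·49318 + 3
13: 542501 = 13·41730 + 11
17: 542501 = 17·31911 + 14
19: 542501 = 19·28552 + 13
23: 542501 = 23·23587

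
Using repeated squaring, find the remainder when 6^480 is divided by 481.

1

6^1 ≡ 6 (mod 481)
6^2 ≡ 6^2 = 36 ≡ 36 (mod 481)
6^4 ≡ 36^2 = 1296 ≡ 334 (mod 481)
6^8 ≡ 334^2 = 111556 ≡ 445 (mod 481)
6^16 ≡ 445^2 = 198025 ≡ 334 (mod 481)
6^32 ≡ 334^2 = 111556 ≡ 445 (mod 481)
6^64 ≡ 445^2 = 198025 ≡ 334 (mod 481)
6^128 ≡ 334^2 = 111556 ≡ 445 (mod 481)
6^256 ≡ 445^2 = 198025 ≡ 334 (mod 481)
480 = 256 + 128 + 64 + 32 in binary powers of 2.
So 6^480 ≡ 334 · 445 · 334 · 445 ≡ 1 (mod 481).
Since the result is 1, base 6 gives no evidence that 481 is composite.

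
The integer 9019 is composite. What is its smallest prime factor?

29

9019 is odd.
Digit sum 19, not divisible by 3.
Ends in 9: not divisible by 5.
7: 9019 = 7·1288 + 3
11: 9019 = 11·819 + 10
13: 9019 = 13·693 + 10
17: 9019 = 17·530 + 9
19: 9019 = 19·474 + 13
23: 9019 = 23·392 + 3
29: 9019 = 29·311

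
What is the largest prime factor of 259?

259 = 7 · 37
37 is prime.
So 259 = 7 · 37; the largest prime factor is 37.

37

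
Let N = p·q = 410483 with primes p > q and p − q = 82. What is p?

683

Since p = q + 82, we have 410483 = q(q + 82), so q² + 82q − 410483 = 0.
Discriminant: 82² + 4·410483 = 6724 + 1641932 = 1648656; √1648656 = 1284.
q = (−82 + 1284)/2 = 601, and p = q + 82 = 683.
Check: 601 · 683 = 410483.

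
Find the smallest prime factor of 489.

489 is odd.
Digit sum 21, divisible by 3.

3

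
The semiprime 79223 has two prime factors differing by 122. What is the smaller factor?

227

Since p = q + 122, we have 79223 = q(q + 122), so q² + 122q − 79223 = 0.
Discriminant: 122² + 4·79223 = 14884 + 316892 = 331776; √331776 = 576.
q = (−122 + 576)/2 = 227, and p = q + 122 = 349.
Check: 227 · 349 = 79223.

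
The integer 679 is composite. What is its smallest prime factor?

679 is odd.
Digit sum 22, not divisible by 3.
Ends in 9: not divisible by 5.
7: 679 = 7·97

7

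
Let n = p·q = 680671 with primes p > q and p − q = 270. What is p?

971

Since p = q + 270, we have 680671 = q(q + 270), so q² + 270q − 680671 = 0.
Discriminant: 270² + 4·680671 = 72900 + 2722684 = 2795584; √2795584 = 1672.
q = (−270 + 1672)/2 = 701, and p = q + 270 = 971.
Check: 701 · 971 = 680671.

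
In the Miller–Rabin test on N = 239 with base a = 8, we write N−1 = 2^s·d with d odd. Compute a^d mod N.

239 − 1 = 238 = 2^1 · 119, so d = 119.
8^1 ≡ 8 (mod 239)
8^2 ≡ 8^2 = 64 ≡ 64 (mod 239)
8^4 ≡ 64^2 = 4096 ≡ 33 (mod 239)
8^8 ≡ 33^2 = 1089 ≡ 133 (mod 239)
8^16 ≡ 133^2 = 17689 ≡ 3 (mod 239)
8^32 ≡ 3^2 = 9 ≡ 9 (mod 239)
8^64 ≡ 9^2 = 81 ≡ 81 (mod 239)
119 = 64 + 32 + 16 + 4 + 2 + 1 in binary powers of 2.
So 8^119 ≡ 81 · 9 · 3 · 33 · 64 · 8 ≡ 1 (mod 239).
Since 8^d ≡ 1 (mod 239), base 8 does not prove 239 composite.

1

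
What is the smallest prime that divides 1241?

1241 is odd.
Digit sum 8, not divisible by 3.
Ends in 1: not divisible by 5.
7: 1241 = 7·177 + 2
11: 1241 = 11·112 + 9
13: 1241 = 13·95 + 6
17: 1241 = 17·73

17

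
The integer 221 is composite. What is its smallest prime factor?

221 is odd.
Digit sum 5, not divisible by 3.
Ends in 1: not divisible by 5.
7: 221 = 7·31 + 4
11: 221 = 11·20 + 1
13: 221 = 13·17

13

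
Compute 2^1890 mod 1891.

2^1 ≡ 2 (mod 1891)
2^2 ≡ 2^2 = 4 ≡ 4 (mod 1891)
2^4 ≡ 4^2 = 16 ≡ 16 (mod 1891)
2^8 ≡ 16^2 = 256 ≡ 256 (mod 1891)
2^16 ≡ 256^2 = 65536 ≡ 1242 (mod 1891)
2^32 ≡ 1242^2 = 1542564 ≡ 1399 (mod 1891)
2^64 ≡ 1399^2 = 1957201 ≡ 16 (mod 1891)
2^128 ≡ 16^2 = 256 ≡ 256 (mod 1891)
2^256 ≡ 256^2 = 65536 ≡ 1242 (mod 1891)
2^512 ≡ 1242^2 = 1542564 ≡ 1399 (mod 1891)
2^1024 ≡ 1399^2 = 1957201 ≡ 16 (mod 1891)
1890 = 1024 + 512 + 256 + 64 + 32 + 2 in binary powers of 2.
So 2^1890 ≡ 16 · 1399 · 1242 · 16 · 1399 · 4 ≡ 1768 (mod 1891).
Since 1768 ≠ 1, base 2 is a Fermat witness: 1891 is composite.

1768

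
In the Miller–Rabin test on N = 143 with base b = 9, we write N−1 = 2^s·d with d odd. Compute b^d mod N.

143 − 1 = 142 = 2^1 · 71, so d = 71.
9^1 ≡ 9 (mod 143)
9^2 ≡ 9^2 = 81 ≡ 81 (mod 143)
9^4 ≡ 81^2 = 6561 ≡ 126 (mod 143)
9^8 ≡ 126^2 = 15876 ≡ 3 (mod 143)
9^16 ≡ 3^2 = 9 ≡ 9 (mod 143)
9^32 ≡ 9^2 = 81 ≡ 81 (mod 143)
9^64 ≡ 81^2 = 6561 ≡ 126 (mod 143)
71 = 64 + 4 + 2 + 1 in binary powers of 2.
So 9^71 ≡ 126 · 126 · 81 · 9 ≡ 42 (mod 143).
Squaring chain: 42; never reaches −1, so base 9 is a Miller–Rabin witness that 143 is composite.

42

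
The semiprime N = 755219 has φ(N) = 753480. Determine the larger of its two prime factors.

911

φ(n) = (p−1)(q−1) = n − (p+q) + 1, so p + q = 755219 − 753480 + 1 = 1740.
p and q are the roots of t² − 1740t + 755219 = 0.
Discriminant: 1740² − 4·755219 = 3027600 − 3020876 = 6724; √6724 = 82.
q = (1740 − 82)/2 = 829, p = (1740 + 82)/2 = 911.
Check: 829 · 911 = 755219.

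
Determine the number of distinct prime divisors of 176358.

6

176358 = 2 · 88179
88179 = 3 · 29393
29393 = 7 · 4199
4199 = 13 · 323
323 = 17 · 19
176358 = 2 · 3 · 7 · 13 · 17 · 19, which has 6 distinct prime factors.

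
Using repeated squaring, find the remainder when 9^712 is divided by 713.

9^1 ≡ 9 (mod 713)
9^2 ≡ 9^2 = 81 ≡ 81 (mod 713)
9^4 ≡ 81^2 = 6561 ≡ 144 (mod 713)
9^8 ≡ 144^2 = 20736 ≡ 59 (mod 713)
9^16 ≡ 59^2 = 3481 ≡ 629 (mod 713)
9^32 ≡ 629^2 = 395641 ≡ 639 (mod 713)
9^64 ≡ 639^2 = 408321 ≡ 485 (mod 713)
9^128 ≡ 485^2 = 235225 ≡ 648 (mod 713)
9^256 ≡ 648^2 = 419904 ≡ 660 (mod 713)
9^512 ≡ 660^2 = 435600 ≡ 670 (mod 713)
712 = 512 + 128 + 64 + 8 in binary powers of 2.
So 9^712 ≡ 670 · 648 · 485 · 59 ≡ 289 (mod 713).
Since 289 ≠ 1, base 9 is a Fermat witness: 713 is composite.

289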